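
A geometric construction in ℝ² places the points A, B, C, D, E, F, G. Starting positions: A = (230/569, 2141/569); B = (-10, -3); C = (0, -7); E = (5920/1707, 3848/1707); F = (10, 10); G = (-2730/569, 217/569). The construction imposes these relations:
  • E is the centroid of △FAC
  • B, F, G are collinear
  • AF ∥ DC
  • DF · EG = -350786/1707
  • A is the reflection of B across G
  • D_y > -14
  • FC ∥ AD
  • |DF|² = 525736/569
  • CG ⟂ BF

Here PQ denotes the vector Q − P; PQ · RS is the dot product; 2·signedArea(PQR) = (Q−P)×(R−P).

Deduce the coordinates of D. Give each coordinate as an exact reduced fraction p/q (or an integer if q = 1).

D = (-5460/569, -7532/569)

1. D_x = -5460/569  [AF ∥ DC ∩ FC ∥ AD]
2. D_y = -7532/569  [AF ∥ DC ∩ FC ∥ AD]
   → D = (-5460/569, -7532/569)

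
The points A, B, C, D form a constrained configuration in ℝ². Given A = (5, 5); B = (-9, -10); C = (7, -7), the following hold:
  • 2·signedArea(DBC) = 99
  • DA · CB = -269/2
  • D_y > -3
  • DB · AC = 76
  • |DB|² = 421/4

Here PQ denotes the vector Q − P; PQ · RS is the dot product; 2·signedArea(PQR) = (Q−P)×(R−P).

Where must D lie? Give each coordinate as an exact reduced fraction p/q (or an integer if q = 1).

1. D_x = -2  [DB · AC = 76 ∩ DA · CB = -269/2]
2. D_y = -5/2  [DB · AC = 76 ∩ DA · CB = -269/2]
   → D = (-2, -5/2)

D = (-2, -5/2)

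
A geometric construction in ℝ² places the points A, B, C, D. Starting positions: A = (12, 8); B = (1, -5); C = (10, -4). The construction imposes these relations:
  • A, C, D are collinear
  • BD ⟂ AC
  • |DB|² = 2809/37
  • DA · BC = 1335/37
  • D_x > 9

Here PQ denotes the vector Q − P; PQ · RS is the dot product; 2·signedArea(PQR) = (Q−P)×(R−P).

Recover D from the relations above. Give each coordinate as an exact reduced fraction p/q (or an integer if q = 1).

1. D_x = 355/37  [A, C, D are collinear ∩ BD ⟂ AC]
2. D_y = -238/37  [A, C, D are collinear ∩ BD ⟂ AC]
   → D = (355/37, -238/37)

D = (355/37, -238/37)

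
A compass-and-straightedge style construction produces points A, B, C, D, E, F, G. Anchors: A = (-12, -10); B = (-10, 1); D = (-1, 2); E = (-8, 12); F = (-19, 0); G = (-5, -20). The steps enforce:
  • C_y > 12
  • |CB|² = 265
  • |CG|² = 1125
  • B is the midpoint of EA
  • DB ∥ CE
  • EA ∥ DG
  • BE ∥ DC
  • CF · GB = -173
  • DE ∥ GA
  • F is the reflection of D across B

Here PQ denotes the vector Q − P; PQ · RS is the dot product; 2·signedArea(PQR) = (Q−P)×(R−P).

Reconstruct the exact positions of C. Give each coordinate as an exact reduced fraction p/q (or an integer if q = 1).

1. C_x = 1  [DB ∥ CE ∩ BE ∥ DC]
2. C_y = 13  [DB ∥ CE ∩ BE ∥ DC]
   → C = (1, 13)

C = (1, 13)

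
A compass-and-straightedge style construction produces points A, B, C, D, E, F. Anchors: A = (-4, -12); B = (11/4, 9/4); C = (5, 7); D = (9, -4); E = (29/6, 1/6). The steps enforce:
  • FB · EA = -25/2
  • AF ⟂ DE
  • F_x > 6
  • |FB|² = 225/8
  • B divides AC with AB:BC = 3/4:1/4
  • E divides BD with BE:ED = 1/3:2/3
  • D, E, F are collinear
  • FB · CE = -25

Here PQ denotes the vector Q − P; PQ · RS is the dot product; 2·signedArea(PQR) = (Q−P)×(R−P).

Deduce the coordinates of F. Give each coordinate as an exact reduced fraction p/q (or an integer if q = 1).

F = (13/2, -3/2)

1. F_x = 13/2  [D, E, F are collinear ∩ AF ⟂ DE]
2. F_y = -3/2  [D, E, F are collinear ∩ AF ⟂ DE]
   → F = (13/2, -3/2)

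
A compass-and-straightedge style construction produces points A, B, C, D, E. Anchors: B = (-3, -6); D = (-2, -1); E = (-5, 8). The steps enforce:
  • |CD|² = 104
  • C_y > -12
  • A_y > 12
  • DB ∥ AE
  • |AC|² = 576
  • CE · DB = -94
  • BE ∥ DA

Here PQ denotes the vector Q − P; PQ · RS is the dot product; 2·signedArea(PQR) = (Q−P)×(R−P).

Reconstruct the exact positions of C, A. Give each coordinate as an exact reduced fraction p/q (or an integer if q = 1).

1. C_x = -4  [line 1·x + 5·y + 59 = 0 ∩ |CD|² = 104]
2. C_y = -11  [line 1·x + 5·y + 59 = 0 ∩ |CD|² = 104]
   → C = (-4, -11)
3. A_x = -4  [DB ∥ AE ∩ BE ∥ DA]
4. A_y = 13  [DB ∥ AE ∩ BE ∥ DA]
   → A = (-4, 13)

A = (-4, 13)
C = (-4, -11)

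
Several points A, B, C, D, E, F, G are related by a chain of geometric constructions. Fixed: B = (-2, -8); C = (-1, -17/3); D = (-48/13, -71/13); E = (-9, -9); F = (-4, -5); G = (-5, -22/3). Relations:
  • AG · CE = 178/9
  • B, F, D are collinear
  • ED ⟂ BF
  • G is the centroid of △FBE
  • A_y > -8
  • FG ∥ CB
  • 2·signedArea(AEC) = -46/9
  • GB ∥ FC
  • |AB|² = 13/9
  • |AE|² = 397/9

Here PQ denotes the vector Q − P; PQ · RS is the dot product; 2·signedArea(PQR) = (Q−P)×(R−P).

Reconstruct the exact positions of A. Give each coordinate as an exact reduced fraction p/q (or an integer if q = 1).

1. A_x = -8/3  [AG · CE = 178/9 ∩ 2·signedArea(AEC) = -46/9]
2. A_y = -7  [AG · CE = 178/9 ∩ 2·signedArea(AEC) = -46/9]
   → A = (-8/3, -7)

A = (-8/3, -7)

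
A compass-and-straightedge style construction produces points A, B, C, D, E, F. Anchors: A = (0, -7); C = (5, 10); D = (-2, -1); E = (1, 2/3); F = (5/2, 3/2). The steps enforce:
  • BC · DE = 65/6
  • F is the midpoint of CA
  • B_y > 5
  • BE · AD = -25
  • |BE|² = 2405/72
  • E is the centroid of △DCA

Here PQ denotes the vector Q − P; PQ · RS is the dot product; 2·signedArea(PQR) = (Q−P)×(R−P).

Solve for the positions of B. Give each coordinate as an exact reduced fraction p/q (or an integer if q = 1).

1. B_x = 15/4  [BE · AD = -25 ∩ BC · DE = 65/6]
2. B_y = 23/4  [BE · AD = -25 ∩ BC · DE = 65/6]
   → B = (15/4, 23/4)

B = (15/4, 23/4)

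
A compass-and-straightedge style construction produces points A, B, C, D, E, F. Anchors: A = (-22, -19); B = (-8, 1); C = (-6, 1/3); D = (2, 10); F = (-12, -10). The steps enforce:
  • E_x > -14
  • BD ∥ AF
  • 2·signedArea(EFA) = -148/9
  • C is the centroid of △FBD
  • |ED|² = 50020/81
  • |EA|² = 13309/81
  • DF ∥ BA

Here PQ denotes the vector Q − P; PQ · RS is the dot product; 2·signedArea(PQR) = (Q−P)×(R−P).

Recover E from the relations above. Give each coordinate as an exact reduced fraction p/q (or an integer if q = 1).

1. E_x = -40/3  [line 9·x + -10·y + 220/9 = 0 ∩ |EA|² = 13309/81]
2. E_y = -86/9  [line 9·x + -10·y + 220/9 = 0 ∩ |EA|² = 13309/81]
   → E = (-40/3, -86/9)

E = (-40/3, -86/9)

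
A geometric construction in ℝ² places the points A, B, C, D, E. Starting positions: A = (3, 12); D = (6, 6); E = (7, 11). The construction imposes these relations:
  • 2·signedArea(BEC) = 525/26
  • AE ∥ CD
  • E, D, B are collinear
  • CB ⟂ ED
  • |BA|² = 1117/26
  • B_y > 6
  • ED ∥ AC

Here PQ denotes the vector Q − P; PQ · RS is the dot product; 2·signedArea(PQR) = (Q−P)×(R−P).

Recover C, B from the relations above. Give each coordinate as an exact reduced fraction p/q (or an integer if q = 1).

B = (157/26, 161/26)
C = (2, 7)

1. C_x = 2  [AE ∥ CD ∩ ED ∥ AC]
2. C_y = 7  [AE ∥ CD ∩ ED ∥ AC]
   → C = (2, 7)
3. B_x = 157/26  [E, D, B are collinear ∩ CB ⟂ ED]
4. B_y = 161/26  [E, D, B are collinear ∩ CB ⟂ ED]
   → B = (157/26, 161/26)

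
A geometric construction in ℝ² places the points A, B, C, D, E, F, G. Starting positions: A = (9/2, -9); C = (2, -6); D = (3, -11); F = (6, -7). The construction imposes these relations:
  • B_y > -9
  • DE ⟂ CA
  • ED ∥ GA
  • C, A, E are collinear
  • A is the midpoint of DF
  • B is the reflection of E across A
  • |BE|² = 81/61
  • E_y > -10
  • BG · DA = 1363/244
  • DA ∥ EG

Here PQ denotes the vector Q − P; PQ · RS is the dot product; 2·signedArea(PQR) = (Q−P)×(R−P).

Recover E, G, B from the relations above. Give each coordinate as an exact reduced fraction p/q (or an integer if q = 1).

1. E_x = 297/61  [C, A, E are collinear ∩ DE ⟂ CA]
2. E_y = -576/61  [C, A, E are collinear ∩ DE ⟂ CA]
   → E = (297/61, -576/61)
3. G_x = 777/122  [ED ∥ GA ∩ DA ∥ EG]
4. G_y = -454/61  [ED ∥ GA ∩ DA ∥ EG]
   → G = (777/122, -454/61)
5. B_x = 252/61  [B is the reflection of E across A]
6. B_y = -522/61  [B is the reflection of E across A]
   → B = (252/61, -522/61)

B = (252/61, -522/61)
E = (297/61, -576/61)
G = (777/122, -454/61)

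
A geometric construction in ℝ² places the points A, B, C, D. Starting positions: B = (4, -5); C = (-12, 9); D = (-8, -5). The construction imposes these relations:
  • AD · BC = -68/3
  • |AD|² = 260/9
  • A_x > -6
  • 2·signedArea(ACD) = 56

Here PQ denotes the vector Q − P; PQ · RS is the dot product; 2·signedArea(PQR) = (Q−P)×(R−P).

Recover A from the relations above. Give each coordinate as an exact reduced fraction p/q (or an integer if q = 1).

A = (-16/3, -1/3)

1. A_x = -16/3  [AD · BC = -68/3 ∩ 2·signedArea(ACD) = 56]
2. A_y = -1/3  [AD · BC = -68/3 ∩ 2·signedArea(ACD) = 56]
   → A = (-16/3, -1/3)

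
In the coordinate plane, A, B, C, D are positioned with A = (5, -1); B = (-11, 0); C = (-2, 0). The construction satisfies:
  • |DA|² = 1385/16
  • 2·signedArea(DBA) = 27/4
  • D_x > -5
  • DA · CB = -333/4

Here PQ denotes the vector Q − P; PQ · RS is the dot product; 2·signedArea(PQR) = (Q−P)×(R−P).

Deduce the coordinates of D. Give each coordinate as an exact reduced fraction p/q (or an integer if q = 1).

1. D_x = -17/4  [2·signedArea(DBA) = 27/4 ∩ DA · CB = -333/4]
2. D_y = 0  [2·signedArea(DBA) = 27/4 ∩ DA · CB = -333/4]
   → D = (-17/4, 0)

D = (-17/4, 0)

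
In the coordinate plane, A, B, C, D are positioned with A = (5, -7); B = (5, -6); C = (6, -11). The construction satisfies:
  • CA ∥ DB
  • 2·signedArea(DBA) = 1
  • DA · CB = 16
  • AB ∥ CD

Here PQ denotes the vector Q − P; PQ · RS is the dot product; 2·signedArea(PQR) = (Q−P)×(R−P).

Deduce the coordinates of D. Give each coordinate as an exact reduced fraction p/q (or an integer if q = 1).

1. D_x = 6  [CA ∥ DB ∩ AB ∥ CD]
2. D_y = -10  [CA ∥ DB ∩ AB ∥ CD]
   → D = (6, -10)

D = (6, -10)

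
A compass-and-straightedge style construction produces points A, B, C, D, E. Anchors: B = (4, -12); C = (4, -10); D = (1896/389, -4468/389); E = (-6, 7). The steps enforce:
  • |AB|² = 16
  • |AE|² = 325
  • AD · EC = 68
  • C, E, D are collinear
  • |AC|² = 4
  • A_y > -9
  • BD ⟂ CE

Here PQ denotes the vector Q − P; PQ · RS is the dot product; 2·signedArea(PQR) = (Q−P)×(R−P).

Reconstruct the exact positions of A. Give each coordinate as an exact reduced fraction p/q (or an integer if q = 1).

1. A_x = 4  [line -10·x + 17·y + 176 = 0 ∩ |AB|² = 16]
2. A_y = -8  [line -10·x + 17·y + 176 = 0 ∩ |AB|² = 16]
   → A = (4, -8)

A = (4, -8)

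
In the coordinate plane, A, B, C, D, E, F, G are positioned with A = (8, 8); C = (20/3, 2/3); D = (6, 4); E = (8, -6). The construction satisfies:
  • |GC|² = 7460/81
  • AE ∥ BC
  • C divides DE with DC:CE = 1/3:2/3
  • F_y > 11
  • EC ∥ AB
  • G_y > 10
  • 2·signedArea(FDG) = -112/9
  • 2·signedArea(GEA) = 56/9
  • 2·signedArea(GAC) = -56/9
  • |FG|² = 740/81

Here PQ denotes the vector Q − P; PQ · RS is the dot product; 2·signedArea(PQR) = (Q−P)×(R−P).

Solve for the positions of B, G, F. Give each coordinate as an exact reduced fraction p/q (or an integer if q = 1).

B = (20/3, 44/3)
F = (10, 12)
G = (68/9, 92/9)

1. B_x = 20/3  [AE ∥ BC ∩ EC ∥ AB]
2. B_y = 44/3  [AE ∥ BC ∩ EC ∥ AB]
   → B = (20/3, 44/3)
3. G_x = 68/9  [2·signedArea(GAC) = -56/9 ∩ 2·signedArea(GEA) = 56/9]
4. G_y = 92/9  [2·signedArea(GAC) = -56/9 ∩ 2·signedArea(GEA) = 56/9]
   → G = (68/9, 92/9)
5. F_x = 10  [line -56/9·x + 14/9·y + 392/9 = 0 ∩ |FG|² = 740/81]
6. F_y = 12  [line -56/9·x + 14/9·y + 392/9 = 0 ∩ |FG|² = 740/81]
   → F = (10, 12)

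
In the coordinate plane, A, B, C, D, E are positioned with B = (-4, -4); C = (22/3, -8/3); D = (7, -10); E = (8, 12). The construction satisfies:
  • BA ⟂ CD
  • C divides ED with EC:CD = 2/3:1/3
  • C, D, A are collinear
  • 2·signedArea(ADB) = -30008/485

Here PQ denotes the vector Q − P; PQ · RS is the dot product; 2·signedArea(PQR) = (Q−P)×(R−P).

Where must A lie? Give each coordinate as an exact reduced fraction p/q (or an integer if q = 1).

A = (3516/485, -2188/485)

1. A_x = 3516/485  [C, D, A are collinear ∩ BA ⟂ CD]
2. A_y = -2188/485  [C, D, A are collinear ∩ BA ⟂ CD]
   → A = (3516/485, -2188/485)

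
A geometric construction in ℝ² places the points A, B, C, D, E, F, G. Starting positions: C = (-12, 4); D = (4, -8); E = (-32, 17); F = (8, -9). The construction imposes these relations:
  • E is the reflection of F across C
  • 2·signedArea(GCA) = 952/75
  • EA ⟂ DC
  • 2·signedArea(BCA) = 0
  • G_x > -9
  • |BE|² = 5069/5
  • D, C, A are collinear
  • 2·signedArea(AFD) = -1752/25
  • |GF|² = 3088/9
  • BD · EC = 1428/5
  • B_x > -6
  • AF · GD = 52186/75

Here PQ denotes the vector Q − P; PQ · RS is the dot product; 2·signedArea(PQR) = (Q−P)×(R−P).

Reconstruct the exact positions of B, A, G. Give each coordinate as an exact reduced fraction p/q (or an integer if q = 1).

A = (-776/25, 457/25)
B = (-28/5, -4/5)
G = (-8, 1/3)

1. A_x = -776/25  [D, C, A are collinear ∩ EA ⟂ DC]
2. A_y = 457/25  [D, C, A are collinear ∩ EA ⟂ DC]
   → A = (-776/25, 457/25)
3. G_x = -8  [2·signedArea(GCA) = 952/75 ∩ AF · GD = 52186/75]
4. G_y = 1/3  [2·signedArea(GCA) = 952/75 ∩ AF · GD = 52186/75]
   → G = (-8, 1/3)
5. B_x = -28/5  [2·signedArea(BCA) = 0 ∩ BD · EC = 1428/5]
6. B_y = -4/5  [2·signedArea(BCA) = 0 ∩ BD · EC = 1428/5]
   → B = (-28/5, -4/5)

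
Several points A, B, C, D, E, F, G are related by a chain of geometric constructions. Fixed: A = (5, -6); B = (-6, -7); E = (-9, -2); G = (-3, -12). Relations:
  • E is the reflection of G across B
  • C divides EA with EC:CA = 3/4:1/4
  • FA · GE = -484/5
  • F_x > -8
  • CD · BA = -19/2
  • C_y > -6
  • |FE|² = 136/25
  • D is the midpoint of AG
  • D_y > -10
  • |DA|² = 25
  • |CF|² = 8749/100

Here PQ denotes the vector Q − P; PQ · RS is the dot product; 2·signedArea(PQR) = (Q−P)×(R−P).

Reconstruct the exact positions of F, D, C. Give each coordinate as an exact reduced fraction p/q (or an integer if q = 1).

1. F_x = -39/5  [line 6·x + -10·y + 34/5 = 0 ∩ |FE|² = 136/25]
2. F_y = -4  [line 6·x + -10·y + 34/5 = 0 ∩ |FE|² = 136/25]
   → F = (-39/5, -4)
3. D_x = 1  [D is the midpoint of AG]
4. D_y = -9  [D is the midpoint of AG]
   → D = (1, -9)
5. C_x = 3/2  [C divides EA with EC:CA = 3/4:1/4]
6. C_y = -5  [C divides EA with EC:CA = 3/4:1/4]
   → C = (3/2, -5)

C = (3/2, -5)
D = (1, -9)
F = (-39/5, -4)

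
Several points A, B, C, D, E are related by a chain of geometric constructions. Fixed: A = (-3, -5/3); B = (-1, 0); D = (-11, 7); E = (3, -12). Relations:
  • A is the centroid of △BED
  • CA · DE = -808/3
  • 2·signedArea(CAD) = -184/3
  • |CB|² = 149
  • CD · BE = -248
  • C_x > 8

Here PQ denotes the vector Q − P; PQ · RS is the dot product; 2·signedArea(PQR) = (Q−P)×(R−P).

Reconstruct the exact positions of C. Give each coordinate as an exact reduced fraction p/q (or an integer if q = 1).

1. C_x = 9  [2·signedArea(CAD) = -184/3 ∩ CD · BE = -248]
2. C_y = -7  [2·signedArea(CAD) = -184/3 ∩ CD · BE = -248]
   → C = (9, -7)

C = (9, -7)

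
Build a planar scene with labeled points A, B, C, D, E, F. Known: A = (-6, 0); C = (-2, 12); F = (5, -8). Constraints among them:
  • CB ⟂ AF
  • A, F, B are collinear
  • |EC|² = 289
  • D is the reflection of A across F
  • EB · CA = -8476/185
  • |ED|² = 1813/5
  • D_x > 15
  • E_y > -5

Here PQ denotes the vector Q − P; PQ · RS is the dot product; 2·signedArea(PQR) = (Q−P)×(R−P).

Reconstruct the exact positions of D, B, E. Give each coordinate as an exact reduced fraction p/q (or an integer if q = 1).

1. D_x = 16  [D is the reflection of A across F]
2. D_y = -16  [D is the reflection of A across F]
   → D = (16, -16)
3. B_x = -1682/185  [A, F, B are collinear ∩ CB ⟂ AF]
4. B_y = 416/185  [A, F, B are collinear ∩ CB ⟂ AF]
   → B = (-1682/185, 416/185)
5. E_x = 3/5  [line 4·x + 12·y + 276/5 = 0 ∩ |ED|² = 1813/5]
6. E_y = -24/5  [line 4·x + 12·y + 276/5 = 0 ∩ |ED|² = 1813/5]
   → E = (3/5, -24/5)

B = (-1682/185, 416/185)
D = (16, -16)
E = (3/5, -24/5)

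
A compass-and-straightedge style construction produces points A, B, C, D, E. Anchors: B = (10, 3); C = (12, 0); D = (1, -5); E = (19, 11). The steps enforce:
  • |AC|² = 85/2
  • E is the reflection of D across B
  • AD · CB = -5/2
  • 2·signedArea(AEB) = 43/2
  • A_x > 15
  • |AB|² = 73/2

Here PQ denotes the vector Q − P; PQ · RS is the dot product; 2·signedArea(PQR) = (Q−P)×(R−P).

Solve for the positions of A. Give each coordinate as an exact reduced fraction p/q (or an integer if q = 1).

A = (31/2, 11/2)

1. A_x = 31/2  [AD · CB = -5/2 ∩ 2·signedArea(AEB) = 43/2]
2. A_y = 11/2  [AD · CB = -5/2 ∩ 2·signedArea(AEB) = 43/2]
   → A = (31/2, 11/2)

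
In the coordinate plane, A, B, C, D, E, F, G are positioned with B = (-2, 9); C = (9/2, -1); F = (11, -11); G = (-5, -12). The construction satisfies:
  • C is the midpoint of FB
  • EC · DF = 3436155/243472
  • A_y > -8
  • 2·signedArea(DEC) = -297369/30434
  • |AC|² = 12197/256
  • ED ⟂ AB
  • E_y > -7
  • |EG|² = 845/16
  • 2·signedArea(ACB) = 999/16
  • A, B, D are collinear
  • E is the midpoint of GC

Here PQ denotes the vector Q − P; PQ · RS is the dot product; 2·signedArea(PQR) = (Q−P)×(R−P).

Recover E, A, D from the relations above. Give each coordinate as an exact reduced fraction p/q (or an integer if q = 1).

1. E_x = -1/4  [E is the midpoint of GC]
2. E_y = -13/2  [E is the midpoint of GC]
   → E = (-1/4, -13/2)
3. D_x = 632539/304340  [EC · DF = 3436155/243472 ∩ 2·signedArea(DEC) = -297369/30434]
4. D_y = -891869/152170  [EC · DF = 3436155/243472 ∩ 2·signedArea(DEC) = -297369/30434]
   → D = (632539/304340, -891869/152170)
5. A_x = 41/16  [2·signedArea(ACB) = 999/16 ∩ A, B, D are collinear]
6. A_y = -61/8  [2·signedArea(ACB) = 999/16 ∩ A, B, D are collinear]
   → A = (41/16, -61/8)

A = (41/16, -61/8)
D = (632539/304340, -891869/152170)
E = (-1/4, -13/2)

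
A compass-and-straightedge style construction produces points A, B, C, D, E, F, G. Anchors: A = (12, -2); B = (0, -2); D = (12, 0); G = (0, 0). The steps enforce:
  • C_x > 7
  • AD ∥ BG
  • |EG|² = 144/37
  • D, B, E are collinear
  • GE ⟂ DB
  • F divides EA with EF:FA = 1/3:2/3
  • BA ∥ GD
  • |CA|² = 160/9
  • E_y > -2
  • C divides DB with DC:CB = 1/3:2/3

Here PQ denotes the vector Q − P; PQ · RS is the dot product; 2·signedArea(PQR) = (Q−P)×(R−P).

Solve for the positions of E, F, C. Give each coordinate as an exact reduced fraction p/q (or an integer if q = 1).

C = (8, -2/3)
E = (12/37, -72/37)
F = (156/37, -218/111)

1. E_x = 12/37  [D, B, E are collinear ∩ GE ⟂ DB]
2. E_y = -72/37  [D, B, E are collinear ∩ GE ⟂ DB]
   → E = (12/37, -72/37)
3. F_x = 156/37  [F divides EA with EF:FA = 1/3:2/3]
4. F_y = -218/111  [F divides EA with EF:FA = 1/3:2/3]
   → F = (156/37, -218/111)
5. C_x = 8  [C divides DB with DC:CB = 1/3:2/3]
6. C_y = -2/3  [C divides DB with DC:CB = 1/3:2/3]
   → C = (8, -2/3)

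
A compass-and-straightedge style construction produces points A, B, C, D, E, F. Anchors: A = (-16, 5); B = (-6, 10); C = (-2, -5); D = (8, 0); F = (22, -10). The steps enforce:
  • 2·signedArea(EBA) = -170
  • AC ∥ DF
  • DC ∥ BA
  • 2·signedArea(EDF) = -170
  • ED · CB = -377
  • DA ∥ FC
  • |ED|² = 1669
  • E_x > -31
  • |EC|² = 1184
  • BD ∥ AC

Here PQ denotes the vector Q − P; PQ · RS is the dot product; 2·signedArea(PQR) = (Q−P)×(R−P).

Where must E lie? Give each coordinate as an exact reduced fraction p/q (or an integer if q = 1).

1. E_x = -30  [2·signedArea(EDF) = -170 ∩ ED · CB = -377]
2. E_y = 15  [2·signedArea(EDF) = -170 ∩ ED · CB = -377]
   → E = (-30, 15)

E = (-30, 15)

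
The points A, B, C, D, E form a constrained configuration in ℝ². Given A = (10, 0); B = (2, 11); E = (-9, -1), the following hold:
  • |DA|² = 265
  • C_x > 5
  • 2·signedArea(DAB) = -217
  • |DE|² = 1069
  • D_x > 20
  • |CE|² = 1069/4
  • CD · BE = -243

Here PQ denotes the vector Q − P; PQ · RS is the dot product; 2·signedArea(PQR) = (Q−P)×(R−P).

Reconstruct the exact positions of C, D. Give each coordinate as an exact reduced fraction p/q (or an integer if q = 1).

1. D_x = 21  [line -11·x + -8·y + 327 = 0 ∩ |DE|² = 1069]
2. D_y = 12  [line -11·x + -8·y + 327 = 0 ∩ |DE|² = 1069]
   → D = (21, 12)
3. C_x = 6  [line 11·x + 12·y + -132 = 0 ∩ |CE|² = 1069/4]
4. C_y = 11/2  [line 11·x + 12·y + -132 = 0 ∩ |CE|² = 1069/4]
   → C = (6, 11/2)

C = (6, 11/2)
D = (21, 12)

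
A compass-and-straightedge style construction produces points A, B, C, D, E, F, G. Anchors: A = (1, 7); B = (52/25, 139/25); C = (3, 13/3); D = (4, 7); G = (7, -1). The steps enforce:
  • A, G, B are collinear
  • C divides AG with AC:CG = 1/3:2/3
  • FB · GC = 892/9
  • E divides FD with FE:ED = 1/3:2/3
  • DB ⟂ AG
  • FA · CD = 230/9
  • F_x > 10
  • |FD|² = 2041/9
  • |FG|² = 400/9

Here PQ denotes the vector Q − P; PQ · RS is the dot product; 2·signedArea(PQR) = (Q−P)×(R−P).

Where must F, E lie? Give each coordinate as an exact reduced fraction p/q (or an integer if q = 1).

E = (26/3, -17/9)
F = (11, -19/3)

1. F_x = 11  [FB · GC = 892/9 ∩ FA · CD = 230/9]
2. F_y = -19/3  [FB · GC = 892/9 ∩ FA · CD = 230/9]
   → F = (11, -19/3)
3. E_x = 26/3  [E divides FD with FE:ED = 1/3:2/3]
4. E_y = -17/9  [E divides FD with FE:ED = 1/3:2/3]
   → E = (26/3, -17/9)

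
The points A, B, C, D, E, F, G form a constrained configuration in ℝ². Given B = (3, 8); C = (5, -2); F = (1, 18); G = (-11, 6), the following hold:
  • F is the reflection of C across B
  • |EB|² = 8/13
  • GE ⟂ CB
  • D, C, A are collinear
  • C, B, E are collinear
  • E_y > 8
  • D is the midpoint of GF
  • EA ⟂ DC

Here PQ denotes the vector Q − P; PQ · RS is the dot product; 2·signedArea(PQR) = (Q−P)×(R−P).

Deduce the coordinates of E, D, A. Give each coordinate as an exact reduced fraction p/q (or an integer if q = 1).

A = (-395/481, 2958/481)
D = (-5, 12)
E = (37/13, 114/13)

1. E_x = 37/13  [C, B, E are collinear ∩ GE ⟂ CB]
2. E_y = 114/13  [C, B, E are collinear ∩ GE ⟂ CB]
   → E = (37/13, 114/13)
3. D_x = -5  [D is the midpoint of GF]
4. D_y = 12  [D is the midpoint of GF]
   → D = (-5, 12)
5. A_x = -395/481  [D, C, A are collinear ∩ EA ⟂ DC]
6. A_y = 2958/481  [D, C, A are collinear ∩ EA ⟂ DC]
   → A = (-395/481, 2958/481)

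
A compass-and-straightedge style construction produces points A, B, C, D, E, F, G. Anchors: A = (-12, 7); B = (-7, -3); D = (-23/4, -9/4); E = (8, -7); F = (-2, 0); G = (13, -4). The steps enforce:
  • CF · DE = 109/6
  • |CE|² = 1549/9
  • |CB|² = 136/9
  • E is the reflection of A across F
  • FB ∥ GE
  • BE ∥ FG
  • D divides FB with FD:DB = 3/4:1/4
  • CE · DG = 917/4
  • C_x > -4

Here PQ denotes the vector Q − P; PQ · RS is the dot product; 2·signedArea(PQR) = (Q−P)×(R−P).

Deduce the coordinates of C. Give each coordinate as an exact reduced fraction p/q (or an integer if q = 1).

C = (-11/3, -1)

1. C_x = -11/3  [CE · DG = 917/4 ∩ CF · DE = 109/6]
2. C_y = -1  [CE · DG = 917/4 ∩ CF · DE = 109/6]
   → C = (-11/3, -1)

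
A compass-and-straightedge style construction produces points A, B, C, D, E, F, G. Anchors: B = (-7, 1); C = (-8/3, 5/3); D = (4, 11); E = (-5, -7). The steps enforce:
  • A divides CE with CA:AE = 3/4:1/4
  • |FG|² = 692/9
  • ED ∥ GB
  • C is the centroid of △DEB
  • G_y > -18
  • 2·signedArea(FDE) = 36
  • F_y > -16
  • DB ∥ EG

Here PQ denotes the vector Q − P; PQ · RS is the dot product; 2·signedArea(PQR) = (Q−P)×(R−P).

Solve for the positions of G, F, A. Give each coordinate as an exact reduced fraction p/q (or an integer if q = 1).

A = (-53/12, -29/6)
F = (-22/3, -47/3)
G = (-16, -17)

1. G_x = -16  [ED ∥ GB ∩ DB ∥ EG]
2. G_y = -17  [ED ∥ GB ∩ DB ∥ EG]
   → G = (-16, -17)
3. F_x = -22/3  [line 18·x + -9·y + -9 = 0 ∩ |FG|² = 692/9]
4. F_y = -47/3  [line 18·x + -9·y + -9 = 0 ∩ |FG|² = 692/9]
   → F = (-22/3, -47/3)
5. A_x = -53/12  [A divides CE with CA:AE = 3/4:1/4]
6. A_y = -29/6  [A divides CE with CA:AE = 3/4:1/4]
   → A = (-53/12, -29/6)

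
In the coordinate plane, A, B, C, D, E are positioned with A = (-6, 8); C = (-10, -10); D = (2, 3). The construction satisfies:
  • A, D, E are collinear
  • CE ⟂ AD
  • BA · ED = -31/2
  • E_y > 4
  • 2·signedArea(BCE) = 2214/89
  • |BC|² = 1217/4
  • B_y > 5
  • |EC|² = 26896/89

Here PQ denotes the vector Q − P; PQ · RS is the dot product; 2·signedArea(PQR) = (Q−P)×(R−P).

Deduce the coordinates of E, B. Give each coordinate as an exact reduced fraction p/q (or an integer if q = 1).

1. E_x = -70/89  [A, D, E are collinear ∩ CE ⟂ AD]
2. E_y = 422/89  [A, D, E are collinear ∩ CE ⟂ AD]
   → E = (-70/89, 422/89)
3. B_x = -2  [line -1312/89·x + 820/89·y + -7134/89 = 0 ∩ |BC|² = 1217/4]
4. B_y = 11/2  [line -1312/89·x + 820/89·y + -7134/89 = 0 ∩ |BC|² = 1217/4]
   → B = (-2, 11/2)

B = (-2, 11/2)
E = (-70/89, 422/89)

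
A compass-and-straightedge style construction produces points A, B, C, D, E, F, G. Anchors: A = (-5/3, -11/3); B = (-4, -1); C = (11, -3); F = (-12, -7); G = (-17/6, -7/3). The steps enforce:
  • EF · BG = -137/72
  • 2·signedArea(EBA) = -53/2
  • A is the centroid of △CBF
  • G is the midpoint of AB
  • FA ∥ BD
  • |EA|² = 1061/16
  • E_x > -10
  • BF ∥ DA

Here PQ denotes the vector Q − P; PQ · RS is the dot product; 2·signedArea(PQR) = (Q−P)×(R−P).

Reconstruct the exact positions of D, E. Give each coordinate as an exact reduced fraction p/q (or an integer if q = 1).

D = (19/3, 7/3)
E = (-113/12, -37/6)

1. D_x = 19/3  [BF ∥ DA ∩ FA ∥ BD]
2. D_y = 7/3  [BF ∥ DA ∩ FA ∥ BD]
   → D = (19/3, 7/3)
3. E_x = -113/12  [EF · BG = -137/72 ∩ 2·signedArea(EBA) = -53/2]
4. E_y = -37/6  [EF · BG = -137/72 ∩ 2·signedArea(EBA) = -53/2]
   → E = (-113/12, -37/6)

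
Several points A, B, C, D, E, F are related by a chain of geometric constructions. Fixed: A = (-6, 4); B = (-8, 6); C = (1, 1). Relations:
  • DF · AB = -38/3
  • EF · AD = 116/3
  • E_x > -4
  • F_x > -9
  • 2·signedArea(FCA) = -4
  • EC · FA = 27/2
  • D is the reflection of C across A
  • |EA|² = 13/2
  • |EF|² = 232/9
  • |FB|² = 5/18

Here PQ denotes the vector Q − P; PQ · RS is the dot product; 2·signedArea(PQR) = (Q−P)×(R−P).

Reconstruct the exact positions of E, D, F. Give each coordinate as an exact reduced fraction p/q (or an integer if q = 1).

1. D_x = -13  [D is the reflection of C across A]
2. D_y = 7  [D is the reflection of C across A]
   → D = (-13, 7)
3. F_x = -49/6  [2·signedArea(FCA) = -4 ∩ DF · AB = -38/3]
4. F_y = 11/2  [2·signedArea(FCA) = -4 ∩ DF · AB = -38/3]
   → F = (-49/6, 11/2)
5. E_x = -7/2  [EF · AD = 116/3 ∩ EC · FA = 27/2]
6. E_y = 7/2  [EF · AD = 116/3 ∩ EC · FA = 27/2]
   → E = (-7/2, 7/2)

D = (-13, 7)
E = (-7/2, 7/2)
F = (-49/6, 11/2)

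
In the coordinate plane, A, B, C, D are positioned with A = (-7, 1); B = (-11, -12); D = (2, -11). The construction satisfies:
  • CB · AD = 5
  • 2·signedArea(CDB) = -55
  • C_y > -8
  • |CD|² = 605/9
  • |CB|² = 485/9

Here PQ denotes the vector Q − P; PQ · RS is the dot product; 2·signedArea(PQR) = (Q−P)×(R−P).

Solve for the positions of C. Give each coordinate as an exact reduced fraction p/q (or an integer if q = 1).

C = (-16/3, -22/3)

1. C_x = -16/3  [2·signedArea(CDB) = -55 ∩ CB · AD = 5]
2. C_y = -22/3  [2·signedArea(CDB) = -55 ∩ CB · AD = 5]
   → C = (-16/3, -22/3)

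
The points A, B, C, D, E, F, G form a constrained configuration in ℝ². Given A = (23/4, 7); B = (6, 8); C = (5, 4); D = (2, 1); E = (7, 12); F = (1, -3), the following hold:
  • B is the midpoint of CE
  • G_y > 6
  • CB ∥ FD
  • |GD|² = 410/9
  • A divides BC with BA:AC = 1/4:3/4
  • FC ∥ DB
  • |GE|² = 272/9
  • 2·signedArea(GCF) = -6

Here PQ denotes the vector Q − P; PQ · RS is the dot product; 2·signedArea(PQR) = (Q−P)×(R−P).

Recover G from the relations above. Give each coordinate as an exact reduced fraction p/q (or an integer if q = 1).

1. G_x = 17/3  [line 7·x + -4·y + -13 = 0 ∩ |GD|² = 410/9]
2. G_y = 20/3  [line 7·x + -4·y + -13 = 0 ∩ |GD|² = 410/9]
   → G = (17/3, 20/3)

G = (17/3, 20/3)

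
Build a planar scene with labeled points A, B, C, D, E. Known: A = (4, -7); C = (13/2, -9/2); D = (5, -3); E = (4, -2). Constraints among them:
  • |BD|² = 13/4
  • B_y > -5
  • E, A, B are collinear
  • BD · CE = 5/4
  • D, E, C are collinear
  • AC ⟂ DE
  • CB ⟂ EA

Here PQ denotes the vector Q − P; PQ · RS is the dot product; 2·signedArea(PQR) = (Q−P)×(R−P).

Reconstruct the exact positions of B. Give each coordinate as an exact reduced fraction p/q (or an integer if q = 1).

B = (4, -9/2)

1. B_x = 4  [E, A, B are collinear ∩ CB ⟂ EA]
2. B_y = -9/2  [E, A, B are collinear ∩ CB ⟂ EA]
   → B = (4, -9/2)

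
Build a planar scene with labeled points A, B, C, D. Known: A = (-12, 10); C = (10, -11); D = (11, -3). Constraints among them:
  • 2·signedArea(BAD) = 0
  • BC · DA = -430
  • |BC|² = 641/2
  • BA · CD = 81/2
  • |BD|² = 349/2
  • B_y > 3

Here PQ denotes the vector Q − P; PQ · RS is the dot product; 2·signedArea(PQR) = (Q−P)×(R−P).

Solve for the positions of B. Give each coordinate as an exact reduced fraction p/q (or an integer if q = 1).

1. B_x = -1/2  [2·signedArea(BAD) = 0 ∩ BA · CD = 81/2]
2. B_y = 7/2  [2·signedArea(BAD) = 0 ∩ BA · CD = 81/2]
   → B = (-1/2, 7/2)

B = (-1/2, 7/2)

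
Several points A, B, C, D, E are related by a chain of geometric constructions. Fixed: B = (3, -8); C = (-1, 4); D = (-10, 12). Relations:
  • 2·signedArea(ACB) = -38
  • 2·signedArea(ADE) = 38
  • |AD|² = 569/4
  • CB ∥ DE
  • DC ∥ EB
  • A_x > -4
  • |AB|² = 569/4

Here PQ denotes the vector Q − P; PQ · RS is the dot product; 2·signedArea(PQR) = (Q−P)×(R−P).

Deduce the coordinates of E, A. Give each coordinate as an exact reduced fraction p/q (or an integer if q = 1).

1. E_x = -6  [DC ∥ EB ∩ CB ∥ DE]
2. E_y = 0  [DC ∥ EB ∩ CB ∥ DE]
   → E = (-6, 0)
3. A_x = -7/2  [line 12·x + 4·y + 34 = 0 ∩ |AD|² = 569/4]
4. A_y = 2  [line 12·x + 4·y + 34 = 0 ∩ |AD|² = 569/4]
   → A = (-7/2, 2)

A = (-7/2, 2)
E = (-6, 0)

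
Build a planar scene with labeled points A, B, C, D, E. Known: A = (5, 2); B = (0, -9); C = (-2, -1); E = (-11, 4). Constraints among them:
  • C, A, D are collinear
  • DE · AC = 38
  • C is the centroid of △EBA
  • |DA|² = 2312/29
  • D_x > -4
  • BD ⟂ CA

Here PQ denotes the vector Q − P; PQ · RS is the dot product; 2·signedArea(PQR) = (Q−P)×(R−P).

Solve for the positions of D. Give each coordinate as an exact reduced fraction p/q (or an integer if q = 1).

1. D_x = -93/29  [C, A, D are collinear ∩ BD ⟂ CA]
2. D_y = -44/29  [C, A, D are collinear ∩ BD ⟂ CA]
   → D = (-93/29, -44/29)

D = (-93/29, -44/29)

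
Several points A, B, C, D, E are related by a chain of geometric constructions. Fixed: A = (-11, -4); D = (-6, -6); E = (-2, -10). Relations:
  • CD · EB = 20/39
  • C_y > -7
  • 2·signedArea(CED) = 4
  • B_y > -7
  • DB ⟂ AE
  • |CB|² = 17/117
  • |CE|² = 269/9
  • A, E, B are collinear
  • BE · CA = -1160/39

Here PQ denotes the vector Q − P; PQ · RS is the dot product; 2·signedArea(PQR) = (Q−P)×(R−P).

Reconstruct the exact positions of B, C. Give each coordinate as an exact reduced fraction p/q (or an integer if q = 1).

B = (-86/13, -90/13)
C = (-19/3, -20/3)

1. B_x = -86/13  [A, E, B are collinear ∩ DB ⟂ AE]
2. B_y = -90/13  [A, E, B are collinear ∩ DB ⟂ AE]
   → B = (-86/13, -90/13)
3. C_x = -19/3  [2·signedArea(CED) = 4 ∩ BE · CA = -1160/39]
4. C_y = -20/3  [2·signedArea(CED) = 4 ∩ BE · CA = -1160/39]
   → C = (-19/3, -20/3)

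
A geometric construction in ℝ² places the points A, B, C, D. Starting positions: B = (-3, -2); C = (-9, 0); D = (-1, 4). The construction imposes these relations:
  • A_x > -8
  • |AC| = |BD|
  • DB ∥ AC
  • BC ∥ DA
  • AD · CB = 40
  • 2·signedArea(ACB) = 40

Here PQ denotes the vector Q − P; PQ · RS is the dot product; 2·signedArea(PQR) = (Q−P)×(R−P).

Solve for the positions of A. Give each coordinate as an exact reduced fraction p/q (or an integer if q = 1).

A = (-7, 6)

1. A_x = -7  [DB ∥ AC ∩ BC ∥ DA]
2. A_y = 6  [DB ∥ AC ∩ BC ∥ DA]
   → A = (-7, 6)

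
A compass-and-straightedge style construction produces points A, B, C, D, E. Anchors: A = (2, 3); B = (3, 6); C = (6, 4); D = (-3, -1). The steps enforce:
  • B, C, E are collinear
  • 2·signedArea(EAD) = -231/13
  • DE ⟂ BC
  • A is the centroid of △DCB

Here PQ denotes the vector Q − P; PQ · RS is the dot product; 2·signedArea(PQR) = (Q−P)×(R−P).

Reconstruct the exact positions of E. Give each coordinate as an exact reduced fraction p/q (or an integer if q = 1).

1. E_x = 27/13  [B, C, E are collinear ∩ DE ⟂ BC]
2. E_y = 86/13  [B, C, E are collinear ∩ DE ⟂ BC]
   → E = (27/13, 86/13)

E = (27/13, 86/13)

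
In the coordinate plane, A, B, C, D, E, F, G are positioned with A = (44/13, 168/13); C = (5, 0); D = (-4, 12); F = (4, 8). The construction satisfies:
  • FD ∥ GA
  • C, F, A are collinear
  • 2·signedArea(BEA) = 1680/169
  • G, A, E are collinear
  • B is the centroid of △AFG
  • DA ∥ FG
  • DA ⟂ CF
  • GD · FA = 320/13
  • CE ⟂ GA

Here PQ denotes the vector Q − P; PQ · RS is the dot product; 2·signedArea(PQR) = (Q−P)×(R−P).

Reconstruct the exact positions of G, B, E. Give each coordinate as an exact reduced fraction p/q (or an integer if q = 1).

B = (244/39, 388/39)
E = (128/13, 126/13)
G = (148/13, 116/13)

1. G_x = 148/13  [FD ∥ GA ∩ DA ∥ FG]
2. G_y = 116/13  [FD ∥ GA ∩ DA ∥ FG]
   → G = (148/13, 116/13)
3. B_x = 244/39  [B is the centroid of △AFG]
4. B_y = 388/39  [B is the centroid of △AFG]
   → B = (244/39, 388/39)
5. E_x = 128/13  [G, A, E are collinear ∩ CE ⟂ GA]
6. E_y = 126/13  [G, A, E are collinear ∩ CE ⟂ GA]
   → E = (128/13, 126/13)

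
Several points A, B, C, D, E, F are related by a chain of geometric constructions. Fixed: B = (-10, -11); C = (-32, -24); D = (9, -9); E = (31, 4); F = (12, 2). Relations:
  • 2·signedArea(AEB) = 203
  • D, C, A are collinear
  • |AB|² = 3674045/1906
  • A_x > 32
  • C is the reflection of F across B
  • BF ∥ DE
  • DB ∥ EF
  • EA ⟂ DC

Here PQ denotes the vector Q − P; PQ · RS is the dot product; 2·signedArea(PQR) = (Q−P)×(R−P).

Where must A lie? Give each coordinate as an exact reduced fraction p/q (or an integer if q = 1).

1. A_x = 62131/1906  [D, C, A are collinear ∩ EA ⟂ DC]
2. A_y = -699/1906  [D, C, A are collinear ∩ EA ⟂ DC]
   → A = (62131/1906, -699/1906)

A = (62131/1906, -699/1906)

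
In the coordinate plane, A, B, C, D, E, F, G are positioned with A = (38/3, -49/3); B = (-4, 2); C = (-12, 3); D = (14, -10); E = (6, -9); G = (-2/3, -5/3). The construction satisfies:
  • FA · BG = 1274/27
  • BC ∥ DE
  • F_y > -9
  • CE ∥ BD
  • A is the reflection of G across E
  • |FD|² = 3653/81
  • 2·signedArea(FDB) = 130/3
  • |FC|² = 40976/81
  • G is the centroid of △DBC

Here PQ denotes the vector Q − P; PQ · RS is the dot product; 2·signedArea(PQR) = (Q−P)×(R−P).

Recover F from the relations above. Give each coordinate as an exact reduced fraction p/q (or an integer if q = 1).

F = (68/9, -73/9)

1. F_x = 68/9  [2·signedArea(FDB) = 130/3 ∩ FA · BG = 1274/27]
2. F_y = -73/9  [2·signedArea(FDB) = 130/3 ∩ FA · BG = 1274/27]
   → F = (68/9, -73/9)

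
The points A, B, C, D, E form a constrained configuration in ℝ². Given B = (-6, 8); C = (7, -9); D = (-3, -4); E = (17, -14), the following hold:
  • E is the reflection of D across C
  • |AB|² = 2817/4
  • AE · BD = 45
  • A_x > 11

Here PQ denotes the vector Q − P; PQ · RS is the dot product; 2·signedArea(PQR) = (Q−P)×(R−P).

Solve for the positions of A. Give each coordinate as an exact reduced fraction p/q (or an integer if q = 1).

1. A_x = 12  [line -3·x + 12·y + 174 = 0 ∩ |AB|² = 2817/4]
2. A_y = -23/2  [line -3·x + 12·y + 174 = 0 ∩ |AB|² = 2817/4]
   → A = (12, -23/2)

A = (12, -23/2)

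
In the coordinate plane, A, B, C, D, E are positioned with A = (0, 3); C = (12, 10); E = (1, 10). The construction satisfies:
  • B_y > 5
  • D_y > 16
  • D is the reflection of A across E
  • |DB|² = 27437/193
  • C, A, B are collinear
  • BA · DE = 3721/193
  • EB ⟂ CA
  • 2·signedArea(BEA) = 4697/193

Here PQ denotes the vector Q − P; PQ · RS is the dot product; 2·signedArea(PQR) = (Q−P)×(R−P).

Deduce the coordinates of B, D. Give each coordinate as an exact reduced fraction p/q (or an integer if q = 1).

1. B_x = 732/193  [C, A, B are collinear ∩ EB ⟂ CA]
2. B_y = 1006/193  [C, A, B are collinear ∩ EB ⟂ CA]
   → B = (732/193, 1006/193)
3. D_x = 2  [D is the reflection of A across E]
4. D_y = 17  [D is the reflection of A across E]
   → D = (2, 17)

B = (732/193, 1006/193)
D = (2, 17)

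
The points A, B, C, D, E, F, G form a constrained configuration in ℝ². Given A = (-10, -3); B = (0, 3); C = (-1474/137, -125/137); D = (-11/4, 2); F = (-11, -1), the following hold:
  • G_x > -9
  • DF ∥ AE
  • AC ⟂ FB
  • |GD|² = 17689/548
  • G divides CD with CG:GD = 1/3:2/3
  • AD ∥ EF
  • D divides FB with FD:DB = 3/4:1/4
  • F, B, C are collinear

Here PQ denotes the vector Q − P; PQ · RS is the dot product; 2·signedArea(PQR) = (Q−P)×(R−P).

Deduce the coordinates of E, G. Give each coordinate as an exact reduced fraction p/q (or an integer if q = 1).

E = (-73/4, -6)
G = (-4433/548, 8/137)

1. E_x = -73/4  [AD ∥ EF ∩ DF ∥ AE]
2. E_y = -6  [AD ∥ EF ∩ DF ∥ AE]
   → E = (-73/4, -6)
3. G_x = -4433/548  [G divides CD with CG:GD = 1/3:2/3]
4. G_y = 8/137  [G divides CD with CG:GD = 1/3:2/3]
   → G = (-4433/548, 8/137)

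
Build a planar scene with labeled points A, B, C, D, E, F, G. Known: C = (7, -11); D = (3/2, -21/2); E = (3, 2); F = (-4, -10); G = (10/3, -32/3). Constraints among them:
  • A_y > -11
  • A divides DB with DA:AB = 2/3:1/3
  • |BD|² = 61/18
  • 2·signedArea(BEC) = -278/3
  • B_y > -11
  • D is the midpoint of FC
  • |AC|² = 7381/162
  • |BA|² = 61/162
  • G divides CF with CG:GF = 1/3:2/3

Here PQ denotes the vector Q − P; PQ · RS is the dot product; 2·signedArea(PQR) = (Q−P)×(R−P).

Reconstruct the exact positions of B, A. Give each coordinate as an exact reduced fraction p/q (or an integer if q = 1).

1. B_x = -1/3  [line 13·x + 4·y + 137/3 = 0 ∩ |BD|² = 61/18]
2. B_y = -31/3  [line 13·x + 4·y + 137/3 = 0 ∩ |BD|² = 61/18]
   → B = (-1/3, -31/3)
3. A_x = 5/18  [A divides DB with DA:AB = 2/3:1/3]
4. A_y = -187/18  [A divides DB with DA:AB = 2/3:1/3]
   → A = (5/18, -187/18)

A = (5/18, -187/18)
B = (-1/3, -31/3)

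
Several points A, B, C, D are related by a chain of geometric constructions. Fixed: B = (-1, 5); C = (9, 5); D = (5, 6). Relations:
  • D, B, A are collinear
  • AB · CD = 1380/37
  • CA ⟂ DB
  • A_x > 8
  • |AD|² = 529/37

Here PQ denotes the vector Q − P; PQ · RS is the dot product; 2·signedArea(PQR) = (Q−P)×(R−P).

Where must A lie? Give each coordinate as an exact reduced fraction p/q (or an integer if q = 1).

1. A_x = 323/37  [D, B, A are collinear ∩ CA ⟂ DB]
2. A_y = 245/37  [D, B, A are collinear ∩ CA ⟂ DB]
   → A = (323/37, 245/37)

A = (323/37, 245/37)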